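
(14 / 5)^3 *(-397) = -1089368 / 125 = -8714.94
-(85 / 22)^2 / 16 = -7225 / 7744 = -0.93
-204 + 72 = -132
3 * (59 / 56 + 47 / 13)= 10197 / 728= 14.01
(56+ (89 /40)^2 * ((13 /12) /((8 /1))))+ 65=121.67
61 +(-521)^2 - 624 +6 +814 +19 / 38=543397 / 2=271698.50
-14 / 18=-7 / 9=-0.78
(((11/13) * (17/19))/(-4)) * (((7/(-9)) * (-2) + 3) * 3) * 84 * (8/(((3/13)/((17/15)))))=-7298984/855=-8536.82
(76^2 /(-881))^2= 33362176 /776161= 42.98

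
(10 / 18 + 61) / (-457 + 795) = 0.18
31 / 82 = 0.38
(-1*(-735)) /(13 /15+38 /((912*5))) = 840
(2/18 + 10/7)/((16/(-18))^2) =873/448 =1.95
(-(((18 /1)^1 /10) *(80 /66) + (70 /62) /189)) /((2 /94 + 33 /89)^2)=-352451920927 /24763147200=-14.23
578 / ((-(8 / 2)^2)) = -289 / 8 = -36.12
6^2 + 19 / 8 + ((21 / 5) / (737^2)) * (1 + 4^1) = 166753051 / 4345352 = 38.38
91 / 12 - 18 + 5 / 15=-121 / 12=-10.08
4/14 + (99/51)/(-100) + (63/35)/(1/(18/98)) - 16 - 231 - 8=-254.40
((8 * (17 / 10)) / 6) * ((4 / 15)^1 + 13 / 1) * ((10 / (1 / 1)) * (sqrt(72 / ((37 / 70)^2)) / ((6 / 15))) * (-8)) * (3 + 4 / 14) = -24898880 * sqrt(2) / 111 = -317228.23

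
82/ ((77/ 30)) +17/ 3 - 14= 5455/ 231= 23.61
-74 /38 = -37 /19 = -1.95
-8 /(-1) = 8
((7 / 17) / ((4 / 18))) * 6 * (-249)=-47061 / 17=-2768.29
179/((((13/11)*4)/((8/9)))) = 3938/117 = 33.66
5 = 5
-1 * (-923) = 923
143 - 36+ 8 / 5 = 543 / 5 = 108.60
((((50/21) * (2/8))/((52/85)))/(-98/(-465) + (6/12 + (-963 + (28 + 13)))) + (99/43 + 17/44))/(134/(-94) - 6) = -4658534582619/12870840575593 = -0.36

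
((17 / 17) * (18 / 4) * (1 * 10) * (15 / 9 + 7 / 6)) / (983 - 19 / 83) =1411 / 10876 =0.13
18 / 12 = 3 / 2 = 1.50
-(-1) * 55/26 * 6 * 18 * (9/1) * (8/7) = 213840/91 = 2349.89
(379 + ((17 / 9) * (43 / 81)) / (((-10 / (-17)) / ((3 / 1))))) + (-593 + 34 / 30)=-504839 / 2430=-207.75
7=7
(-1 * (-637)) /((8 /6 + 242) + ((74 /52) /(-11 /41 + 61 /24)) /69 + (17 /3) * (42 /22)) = 14060169123 /5609954225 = 2.51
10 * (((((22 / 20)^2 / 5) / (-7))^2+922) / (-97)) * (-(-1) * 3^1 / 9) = -11294514641 / 356475000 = -31.68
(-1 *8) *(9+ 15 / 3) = -112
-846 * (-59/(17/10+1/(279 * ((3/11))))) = 417780180/14339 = 29135.94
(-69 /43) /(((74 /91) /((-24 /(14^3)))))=2691 /155918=0.02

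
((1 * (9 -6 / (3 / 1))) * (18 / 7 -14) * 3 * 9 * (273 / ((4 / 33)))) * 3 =-14594580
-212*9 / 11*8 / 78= -2544 / 143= -17.79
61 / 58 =1.05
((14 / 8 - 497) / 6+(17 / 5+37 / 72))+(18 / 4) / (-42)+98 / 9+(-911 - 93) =-1071.85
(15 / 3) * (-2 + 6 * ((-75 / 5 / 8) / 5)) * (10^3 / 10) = -2125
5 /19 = 0.26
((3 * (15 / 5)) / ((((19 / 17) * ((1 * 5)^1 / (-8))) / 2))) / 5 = -2448 / 475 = -5.15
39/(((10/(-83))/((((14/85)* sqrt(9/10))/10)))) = -67977* sqrt(10)/42500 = -5.06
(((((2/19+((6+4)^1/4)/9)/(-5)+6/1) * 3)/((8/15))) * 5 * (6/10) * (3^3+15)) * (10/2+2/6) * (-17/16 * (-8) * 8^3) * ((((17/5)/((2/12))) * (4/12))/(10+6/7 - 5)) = 440637754368/3895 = 113129076.86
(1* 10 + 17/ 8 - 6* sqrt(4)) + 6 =49/ 8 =6.12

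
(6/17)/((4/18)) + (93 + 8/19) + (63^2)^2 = 5088237091/323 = 15753056.01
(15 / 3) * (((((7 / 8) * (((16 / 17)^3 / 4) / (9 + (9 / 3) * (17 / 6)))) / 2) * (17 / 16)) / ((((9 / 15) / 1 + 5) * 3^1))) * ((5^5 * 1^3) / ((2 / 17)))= 15625 / 357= 43.77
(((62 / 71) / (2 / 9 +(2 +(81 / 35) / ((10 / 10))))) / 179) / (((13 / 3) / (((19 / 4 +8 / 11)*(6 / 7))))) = 3025755 / 2597046023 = 0.00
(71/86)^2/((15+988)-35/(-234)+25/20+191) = 589797/1034417503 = 0.00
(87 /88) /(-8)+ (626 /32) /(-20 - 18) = -8539 /13376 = -0.64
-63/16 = -3.94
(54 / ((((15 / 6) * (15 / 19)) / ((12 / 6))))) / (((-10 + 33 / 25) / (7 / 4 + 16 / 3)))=-9690 / 217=-44.65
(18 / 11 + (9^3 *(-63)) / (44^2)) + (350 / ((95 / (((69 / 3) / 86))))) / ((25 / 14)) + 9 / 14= -1156558877 / 55359920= -20.89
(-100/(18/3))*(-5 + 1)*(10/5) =400/3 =133.33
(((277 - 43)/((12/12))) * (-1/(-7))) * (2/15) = 156/35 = 4.46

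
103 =103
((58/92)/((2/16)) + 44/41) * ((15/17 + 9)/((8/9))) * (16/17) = 17442432/272527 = 64.00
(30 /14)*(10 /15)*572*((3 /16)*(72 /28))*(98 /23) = 38610 /23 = 1678.70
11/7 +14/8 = 93/28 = 3.32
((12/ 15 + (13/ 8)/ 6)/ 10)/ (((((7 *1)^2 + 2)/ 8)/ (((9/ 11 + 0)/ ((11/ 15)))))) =771/ 41140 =0.02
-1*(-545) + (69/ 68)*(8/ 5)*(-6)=45497/ 85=535.26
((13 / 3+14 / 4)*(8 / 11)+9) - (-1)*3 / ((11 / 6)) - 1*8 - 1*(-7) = 46 / 3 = 15.33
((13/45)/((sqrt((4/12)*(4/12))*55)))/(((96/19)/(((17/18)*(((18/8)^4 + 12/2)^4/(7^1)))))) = 222821663850914999/529139970867200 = 421.10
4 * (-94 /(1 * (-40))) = 47 /5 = 9.40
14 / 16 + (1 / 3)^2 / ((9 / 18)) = 79 / 72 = 1.10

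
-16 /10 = -8 /5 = -1.60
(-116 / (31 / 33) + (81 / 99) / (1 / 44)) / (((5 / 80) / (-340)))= 14753280 / 31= 475912.26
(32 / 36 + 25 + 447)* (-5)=-2364.44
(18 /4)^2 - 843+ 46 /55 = -180821 /220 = -821.91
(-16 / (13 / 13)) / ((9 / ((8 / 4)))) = -32 / 9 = -3.56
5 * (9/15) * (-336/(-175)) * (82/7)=11808/175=67.47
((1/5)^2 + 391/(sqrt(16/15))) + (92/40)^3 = 12207/1000 + 391 * sqrt(15)/4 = 390.79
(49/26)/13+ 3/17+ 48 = 277655/5746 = 48.32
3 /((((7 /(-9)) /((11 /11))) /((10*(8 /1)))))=-2160 /7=-308.57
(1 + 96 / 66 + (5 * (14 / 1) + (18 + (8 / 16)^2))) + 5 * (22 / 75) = 60833 / 660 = 92.17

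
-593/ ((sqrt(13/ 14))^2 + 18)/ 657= -8302/ 174105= -0.05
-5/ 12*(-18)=15/ 2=7.50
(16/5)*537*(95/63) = 54416/21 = 2591.24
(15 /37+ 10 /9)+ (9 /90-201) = -663947 /3330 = -199.38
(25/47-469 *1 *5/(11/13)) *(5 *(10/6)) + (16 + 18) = -35760266/1551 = -23056.26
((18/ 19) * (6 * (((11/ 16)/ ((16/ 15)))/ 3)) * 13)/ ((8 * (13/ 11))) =16335/ 9728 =1.68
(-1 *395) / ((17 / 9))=-3555 / 17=-209.12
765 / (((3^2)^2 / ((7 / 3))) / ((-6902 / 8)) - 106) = -18480105 / 2561614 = -7.21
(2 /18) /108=1 /972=0.00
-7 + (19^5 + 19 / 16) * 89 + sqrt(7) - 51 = sqrt(7) + 3525965739 / 16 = 220372861.33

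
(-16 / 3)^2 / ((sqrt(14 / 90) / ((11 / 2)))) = 1408*sqrt(35) / 21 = 396.66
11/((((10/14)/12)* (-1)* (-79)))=2.34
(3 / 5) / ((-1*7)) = -3 / 35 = -0.09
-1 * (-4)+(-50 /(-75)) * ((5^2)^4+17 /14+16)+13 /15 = 27345466 /105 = 260433.01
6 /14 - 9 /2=-57 /14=-4.07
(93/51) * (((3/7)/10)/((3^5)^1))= 31/96390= 0.00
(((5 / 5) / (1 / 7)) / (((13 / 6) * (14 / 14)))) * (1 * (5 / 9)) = 70 / 39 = 1.79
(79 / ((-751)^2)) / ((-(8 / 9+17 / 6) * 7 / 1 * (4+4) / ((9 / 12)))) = -2133 / 4232263504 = -0.00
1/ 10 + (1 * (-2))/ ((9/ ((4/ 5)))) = -7/ 90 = -0.08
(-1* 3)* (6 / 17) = -18 / 17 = -1.06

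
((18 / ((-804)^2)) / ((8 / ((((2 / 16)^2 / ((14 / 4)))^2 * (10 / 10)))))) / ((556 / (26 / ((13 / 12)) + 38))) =31 / 4007471218688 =0.00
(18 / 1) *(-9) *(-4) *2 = 1296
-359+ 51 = -308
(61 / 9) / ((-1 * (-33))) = 61 / 297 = 0.21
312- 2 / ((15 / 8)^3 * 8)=1052872 / 3375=311.96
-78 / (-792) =13 / 132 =0.10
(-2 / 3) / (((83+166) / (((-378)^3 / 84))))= 1721.49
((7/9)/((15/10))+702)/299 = 18968/8073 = 2.35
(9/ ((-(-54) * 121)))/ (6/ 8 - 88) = -2/ 126687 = -0.00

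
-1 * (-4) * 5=20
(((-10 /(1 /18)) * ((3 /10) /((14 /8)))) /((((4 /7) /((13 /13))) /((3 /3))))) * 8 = -432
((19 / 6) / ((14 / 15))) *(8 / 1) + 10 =260 / 7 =37.14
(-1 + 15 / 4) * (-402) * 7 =-15477 / 2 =-7738.50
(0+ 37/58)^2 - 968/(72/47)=-19118747/30276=-631.48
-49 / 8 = -6.12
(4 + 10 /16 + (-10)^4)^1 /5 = 80037 /40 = 2000.92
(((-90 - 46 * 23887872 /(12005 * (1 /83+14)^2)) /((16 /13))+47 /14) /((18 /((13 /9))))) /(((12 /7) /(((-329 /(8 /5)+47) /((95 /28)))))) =35601379481177107 /36266162083200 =981.67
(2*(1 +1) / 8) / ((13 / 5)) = 5 / 26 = 0.19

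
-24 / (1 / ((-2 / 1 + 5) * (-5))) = 360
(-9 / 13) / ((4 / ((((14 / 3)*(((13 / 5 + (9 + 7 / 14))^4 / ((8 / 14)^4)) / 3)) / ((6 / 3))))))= -3602729712967 / 133120000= -27063.77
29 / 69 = 0.42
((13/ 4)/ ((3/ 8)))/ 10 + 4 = 73/ 15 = 4.87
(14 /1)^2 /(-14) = -14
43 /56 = 0.77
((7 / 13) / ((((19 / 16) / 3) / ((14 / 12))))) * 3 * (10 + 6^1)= 18816 / 247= 76.18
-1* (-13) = 13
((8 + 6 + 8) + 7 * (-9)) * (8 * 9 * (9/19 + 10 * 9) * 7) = -35521416/19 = -1869548.21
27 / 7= 3.86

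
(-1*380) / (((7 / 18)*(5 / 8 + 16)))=-2880 / 49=-58.78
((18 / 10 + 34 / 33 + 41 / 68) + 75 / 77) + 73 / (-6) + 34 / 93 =-18001993 / 2434740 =-7.39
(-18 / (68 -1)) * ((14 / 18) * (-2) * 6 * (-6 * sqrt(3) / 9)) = -112 * sqrt(3) / 67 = -2.90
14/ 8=1.75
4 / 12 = 1 / 3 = 0.33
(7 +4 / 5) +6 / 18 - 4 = 62 / 15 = 4.13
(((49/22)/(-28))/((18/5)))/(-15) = 7/4752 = 0.00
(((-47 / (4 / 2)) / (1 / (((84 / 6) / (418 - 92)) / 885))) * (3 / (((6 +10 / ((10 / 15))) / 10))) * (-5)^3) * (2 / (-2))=-5875 / 28851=-0.20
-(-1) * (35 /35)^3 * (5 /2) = 5 /2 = 2.50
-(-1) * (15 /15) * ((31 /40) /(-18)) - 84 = -60511 /720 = -84.04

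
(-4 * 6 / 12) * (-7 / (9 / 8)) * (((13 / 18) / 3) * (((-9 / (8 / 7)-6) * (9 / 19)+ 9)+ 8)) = 144235 / 4617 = 31.24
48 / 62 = 24 / 31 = 0.77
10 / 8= 5 / 4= 1.25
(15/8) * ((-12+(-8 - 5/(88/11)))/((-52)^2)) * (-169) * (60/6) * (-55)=-680625/512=-1329.35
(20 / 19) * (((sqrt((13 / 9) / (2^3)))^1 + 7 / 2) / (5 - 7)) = -35 / 19 - 5 * sqrt(26) / 114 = -2.07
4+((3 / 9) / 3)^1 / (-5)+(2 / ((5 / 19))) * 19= 6677 / 45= 148.38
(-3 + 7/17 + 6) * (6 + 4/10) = 1856/85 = 21.84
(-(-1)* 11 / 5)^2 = 121 / 25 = 4.84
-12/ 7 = -1.71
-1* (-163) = 163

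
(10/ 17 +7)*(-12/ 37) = -1548/ 629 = -2.46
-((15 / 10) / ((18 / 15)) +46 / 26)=-157 / 52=-3.02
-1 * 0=0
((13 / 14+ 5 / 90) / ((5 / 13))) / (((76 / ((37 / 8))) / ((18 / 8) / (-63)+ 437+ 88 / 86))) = 873680223 / 12810560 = 68.20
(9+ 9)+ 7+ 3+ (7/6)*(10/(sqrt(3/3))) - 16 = 71/3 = 23.67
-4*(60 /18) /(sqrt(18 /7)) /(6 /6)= -20*sqrt(14) /9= -8.31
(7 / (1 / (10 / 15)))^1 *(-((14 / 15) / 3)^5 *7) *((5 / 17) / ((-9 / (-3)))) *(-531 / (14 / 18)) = 444242624 / 69710625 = 6.37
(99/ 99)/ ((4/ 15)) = 15/ 4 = 3.75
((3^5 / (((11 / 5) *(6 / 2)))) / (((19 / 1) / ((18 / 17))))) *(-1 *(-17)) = 34.88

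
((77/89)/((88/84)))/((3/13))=637/178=3.58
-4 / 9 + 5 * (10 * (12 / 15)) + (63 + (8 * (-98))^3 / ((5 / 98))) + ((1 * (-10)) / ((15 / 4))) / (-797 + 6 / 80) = -13548593441459101 / 1434465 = -9445049855.84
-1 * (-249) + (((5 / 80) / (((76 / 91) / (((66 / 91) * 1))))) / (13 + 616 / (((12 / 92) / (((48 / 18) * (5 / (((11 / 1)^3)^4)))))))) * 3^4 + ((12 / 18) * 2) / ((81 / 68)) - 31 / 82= 50568160925603817485561 / 202208360870901954528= 250.08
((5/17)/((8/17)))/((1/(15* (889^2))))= 59274075/8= 7409259.38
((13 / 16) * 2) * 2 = 3.25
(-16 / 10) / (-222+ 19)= 8 / 1015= 0.01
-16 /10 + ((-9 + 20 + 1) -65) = -273 /5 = -54.60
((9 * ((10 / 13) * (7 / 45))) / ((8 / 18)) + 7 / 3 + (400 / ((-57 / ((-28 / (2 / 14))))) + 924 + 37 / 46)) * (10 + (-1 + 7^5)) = 660601492864 / 17043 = 38760869.15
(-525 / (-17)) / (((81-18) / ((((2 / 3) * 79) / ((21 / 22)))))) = 86900 / 3213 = 27.05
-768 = -768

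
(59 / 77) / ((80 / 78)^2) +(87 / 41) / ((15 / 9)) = 10110339 / 5051200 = 2.00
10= 10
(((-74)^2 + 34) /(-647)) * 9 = -49590 /647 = -76.65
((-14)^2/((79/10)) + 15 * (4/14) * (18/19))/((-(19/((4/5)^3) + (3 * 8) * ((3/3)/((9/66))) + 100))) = -669440/7260337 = -0.09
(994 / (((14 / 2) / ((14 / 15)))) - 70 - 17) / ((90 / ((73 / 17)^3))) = 265698611 / 6632550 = 40.06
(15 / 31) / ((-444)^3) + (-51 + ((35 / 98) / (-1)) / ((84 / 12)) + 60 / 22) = -23558016559207 / 487503922752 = -48.32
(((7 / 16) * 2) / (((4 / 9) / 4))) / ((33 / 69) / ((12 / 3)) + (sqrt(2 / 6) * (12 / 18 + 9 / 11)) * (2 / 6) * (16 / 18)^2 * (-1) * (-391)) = -3074841629937 / 25451329679651642 + 655389141998976 * sqrt(3) / 12725664839825821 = 0.09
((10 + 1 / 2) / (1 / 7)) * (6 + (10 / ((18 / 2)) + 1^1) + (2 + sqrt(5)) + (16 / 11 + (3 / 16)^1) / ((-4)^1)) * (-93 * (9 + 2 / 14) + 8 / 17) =-5438676481 / 8976 - 1061844 * sqrt(5) / 17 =-745581.12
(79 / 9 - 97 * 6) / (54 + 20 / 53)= -24857 / 2358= -10.54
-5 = -5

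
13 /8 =1.62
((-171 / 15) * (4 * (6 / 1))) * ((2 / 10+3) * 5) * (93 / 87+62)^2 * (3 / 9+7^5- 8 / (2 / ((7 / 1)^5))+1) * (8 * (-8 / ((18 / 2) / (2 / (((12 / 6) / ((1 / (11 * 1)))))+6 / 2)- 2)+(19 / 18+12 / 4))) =-418081897071934976 / 12615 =-33141648598647.24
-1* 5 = -5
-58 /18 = -29 /9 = -3.22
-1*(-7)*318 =2226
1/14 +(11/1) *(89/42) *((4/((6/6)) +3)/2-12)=-16637/84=-198.06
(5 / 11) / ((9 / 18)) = 10 / 11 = 0.91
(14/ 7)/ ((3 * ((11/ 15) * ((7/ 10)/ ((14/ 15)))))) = 40/ 33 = 1.21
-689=-689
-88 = -88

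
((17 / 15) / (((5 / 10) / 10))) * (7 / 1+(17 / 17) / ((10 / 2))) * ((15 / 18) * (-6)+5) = 0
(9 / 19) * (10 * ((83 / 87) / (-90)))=-83 / 1653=-0.05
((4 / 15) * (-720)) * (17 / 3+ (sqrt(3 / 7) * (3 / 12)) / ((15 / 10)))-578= -1666-32 * sqrt(21) / 7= -1686.95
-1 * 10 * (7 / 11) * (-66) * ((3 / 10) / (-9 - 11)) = -63 / 10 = -6.30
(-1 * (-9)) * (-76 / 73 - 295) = -194499 / 73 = -2664.37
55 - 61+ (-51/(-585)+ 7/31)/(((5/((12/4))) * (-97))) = -5865542/977275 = -6.00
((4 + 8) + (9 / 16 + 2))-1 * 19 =-71 / 16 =-4.44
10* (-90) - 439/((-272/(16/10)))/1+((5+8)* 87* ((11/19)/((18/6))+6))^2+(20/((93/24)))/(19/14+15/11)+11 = 39106497344208691/797134930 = 49058817.86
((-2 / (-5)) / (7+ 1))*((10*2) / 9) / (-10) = -1 / 90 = -0.01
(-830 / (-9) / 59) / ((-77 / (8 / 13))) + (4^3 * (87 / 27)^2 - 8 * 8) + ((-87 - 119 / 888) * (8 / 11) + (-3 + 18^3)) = 1126800546142 / 176999823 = 6366.11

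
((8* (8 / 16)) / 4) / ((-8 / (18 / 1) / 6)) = -27 / 2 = -13.50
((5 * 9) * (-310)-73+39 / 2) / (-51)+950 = 124907 / 102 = 1224.58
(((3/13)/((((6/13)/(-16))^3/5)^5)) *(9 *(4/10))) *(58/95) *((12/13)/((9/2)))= -1236150571827232067314606145536000/30292137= -40807638359328431246518070.00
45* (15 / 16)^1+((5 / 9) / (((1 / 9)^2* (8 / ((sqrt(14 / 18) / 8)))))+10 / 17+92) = 15* sqrt(7) / 64+36659 / 272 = 135.40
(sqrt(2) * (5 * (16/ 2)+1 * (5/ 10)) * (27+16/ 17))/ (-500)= -3.20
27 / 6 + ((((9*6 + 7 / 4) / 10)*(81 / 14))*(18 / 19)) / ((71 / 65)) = 2453319 / 75544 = 32.48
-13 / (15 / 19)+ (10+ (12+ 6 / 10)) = 92 / 15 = 6.13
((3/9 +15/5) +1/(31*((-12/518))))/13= 361/2418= 0.15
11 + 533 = 544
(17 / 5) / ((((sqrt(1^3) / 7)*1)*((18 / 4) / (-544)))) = -129472 / 45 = -2877.16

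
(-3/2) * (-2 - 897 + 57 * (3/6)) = 5223/4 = 1305.75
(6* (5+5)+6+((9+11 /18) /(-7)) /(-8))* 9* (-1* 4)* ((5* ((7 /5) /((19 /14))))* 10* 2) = -4669070 /19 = -245740.53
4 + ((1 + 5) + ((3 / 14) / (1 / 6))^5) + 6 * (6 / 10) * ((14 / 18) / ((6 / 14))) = 5053871 / 252105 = 20.05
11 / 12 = 0.92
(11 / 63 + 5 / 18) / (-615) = -19 / 25830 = -0.00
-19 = -19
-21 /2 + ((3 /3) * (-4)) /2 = -12.50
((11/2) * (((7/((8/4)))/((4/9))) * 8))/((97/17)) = 11781/194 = 60.73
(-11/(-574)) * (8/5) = 44/1435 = 0.03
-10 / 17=-0.59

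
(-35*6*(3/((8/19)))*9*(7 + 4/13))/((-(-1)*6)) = -1705725/104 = -16401.20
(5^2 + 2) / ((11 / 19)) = 513 / 11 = 46.64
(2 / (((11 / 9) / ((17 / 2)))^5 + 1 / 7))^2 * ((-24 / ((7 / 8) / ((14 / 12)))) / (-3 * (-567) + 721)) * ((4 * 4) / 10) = -25193140527194644824239616 / 6085609404754679602923985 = -4.14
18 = 18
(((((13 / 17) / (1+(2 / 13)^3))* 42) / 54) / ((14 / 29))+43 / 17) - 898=-603372601 / 674730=-894.24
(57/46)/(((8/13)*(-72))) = -247/8832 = -0.03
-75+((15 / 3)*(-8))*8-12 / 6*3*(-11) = -329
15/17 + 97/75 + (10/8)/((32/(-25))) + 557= 91098097/163200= 558.20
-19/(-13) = 19/13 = 1.46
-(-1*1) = 1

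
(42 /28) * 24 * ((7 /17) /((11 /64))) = 16128 /187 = 86.25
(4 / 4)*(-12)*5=-60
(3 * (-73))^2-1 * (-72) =48033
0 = 0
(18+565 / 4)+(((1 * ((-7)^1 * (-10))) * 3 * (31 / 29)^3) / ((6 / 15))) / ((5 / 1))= 28048013 / 97556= 287.51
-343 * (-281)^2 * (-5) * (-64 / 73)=-8666759360 / 73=-118722730.96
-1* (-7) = 7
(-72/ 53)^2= 5184/ 2809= 1.85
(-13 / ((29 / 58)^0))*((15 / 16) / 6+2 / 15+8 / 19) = -9.24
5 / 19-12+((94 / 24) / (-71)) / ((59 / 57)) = -3753555 / 318364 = -11.79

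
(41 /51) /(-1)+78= 3937 /51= 77.20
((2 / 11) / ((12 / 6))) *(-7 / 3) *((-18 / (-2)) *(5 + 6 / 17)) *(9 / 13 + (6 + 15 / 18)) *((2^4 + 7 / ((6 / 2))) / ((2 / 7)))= -1006705 / 204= -4934.83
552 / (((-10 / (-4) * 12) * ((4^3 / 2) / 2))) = 23 / 20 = 1.15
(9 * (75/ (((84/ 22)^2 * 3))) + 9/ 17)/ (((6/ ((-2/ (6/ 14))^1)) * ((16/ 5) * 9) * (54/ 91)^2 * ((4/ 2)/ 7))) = -2202290545/ 513962496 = -4.28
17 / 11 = 1.55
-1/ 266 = -0.00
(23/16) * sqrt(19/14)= 23 * sqrt(266)/224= 1.67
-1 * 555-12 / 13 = -7227 / 13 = -555.92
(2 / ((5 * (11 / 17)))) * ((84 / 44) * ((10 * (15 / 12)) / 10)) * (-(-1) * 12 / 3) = 714 / 121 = 5.90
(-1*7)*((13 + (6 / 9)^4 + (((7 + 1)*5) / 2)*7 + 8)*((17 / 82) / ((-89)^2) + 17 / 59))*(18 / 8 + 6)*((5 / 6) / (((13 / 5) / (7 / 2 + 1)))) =-3869.05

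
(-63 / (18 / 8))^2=784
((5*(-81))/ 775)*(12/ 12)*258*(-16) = 334368/ 155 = 2157.21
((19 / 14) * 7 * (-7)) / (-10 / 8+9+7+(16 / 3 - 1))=-798 / 229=-3.48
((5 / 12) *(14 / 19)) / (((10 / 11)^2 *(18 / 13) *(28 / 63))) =11011 / 18240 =0.60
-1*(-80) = 80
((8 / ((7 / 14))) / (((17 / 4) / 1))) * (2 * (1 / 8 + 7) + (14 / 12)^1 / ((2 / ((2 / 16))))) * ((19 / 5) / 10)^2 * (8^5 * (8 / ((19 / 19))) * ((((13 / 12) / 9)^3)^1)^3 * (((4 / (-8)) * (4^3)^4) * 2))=-353248200445357195264 / 1944527358671685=-181662.76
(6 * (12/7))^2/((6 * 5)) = 864/245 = 3.53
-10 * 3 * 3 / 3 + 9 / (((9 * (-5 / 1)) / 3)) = -153 / 5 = -30.60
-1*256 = -256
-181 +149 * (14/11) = 95/11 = 8.64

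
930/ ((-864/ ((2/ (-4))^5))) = 0.03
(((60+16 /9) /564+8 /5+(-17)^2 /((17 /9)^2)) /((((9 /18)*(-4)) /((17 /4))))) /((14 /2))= -1115183 /44415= -25.11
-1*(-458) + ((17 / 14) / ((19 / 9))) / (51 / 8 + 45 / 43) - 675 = -24551939 / 113183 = -216.92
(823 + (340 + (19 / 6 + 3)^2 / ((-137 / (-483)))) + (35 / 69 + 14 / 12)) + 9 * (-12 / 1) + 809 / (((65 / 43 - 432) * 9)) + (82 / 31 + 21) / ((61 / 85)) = 4858138633826695 / 3970747888236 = 1223.48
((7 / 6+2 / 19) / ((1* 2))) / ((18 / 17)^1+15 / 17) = 2465 / 7524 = 0.33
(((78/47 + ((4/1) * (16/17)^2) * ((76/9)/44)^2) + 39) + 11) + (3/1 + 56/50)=186078516749/3328174575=55.91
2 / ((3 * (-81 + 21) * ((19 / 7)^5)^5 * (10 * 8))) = -0.00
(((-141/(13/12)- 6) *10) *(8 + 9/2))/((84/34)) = -626875/91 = -6888.74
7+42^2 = 1771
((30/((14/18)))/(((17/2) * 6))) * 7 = 90/17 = 5.29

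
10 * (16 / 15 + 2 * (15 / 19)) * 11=16588 / 57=291.02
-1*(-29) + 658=687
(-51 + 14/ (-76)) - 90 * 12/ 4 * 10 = -104545/ 38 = -2751.18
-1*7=-7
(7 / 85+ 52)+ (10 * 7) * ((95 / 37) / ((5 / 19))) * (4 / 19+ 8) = 5659.65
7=7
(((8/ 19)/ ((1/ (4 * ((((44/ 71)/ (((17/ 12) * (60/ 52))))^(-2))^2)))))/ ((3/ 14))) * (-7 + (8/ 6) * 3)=-9285539413504375/ 8135752109056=-1141.33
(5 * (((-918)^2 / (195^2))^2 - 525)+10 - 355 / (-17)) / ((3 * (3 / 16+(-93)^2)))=-14918407232 / 2799667034125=-0.01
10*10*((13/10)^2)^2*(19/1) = 542659/100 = 5426.59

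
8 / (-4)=-2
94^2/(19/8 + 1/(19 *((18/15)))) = 4029216/1103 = 3652.96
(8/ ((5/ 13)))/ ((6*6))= 26/ 45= 0.58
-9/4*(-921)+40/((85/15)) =141393/68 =2079.31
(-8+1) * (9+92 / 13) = -1463 / 13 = -112.54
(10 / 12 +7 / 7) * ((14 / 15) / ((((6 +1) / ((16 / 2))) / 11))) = 968 / 45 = 21.51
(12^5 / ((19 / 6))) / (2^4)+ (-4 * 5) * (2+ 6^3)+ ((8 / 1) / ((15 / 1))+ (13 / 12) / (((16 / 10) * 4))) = 20131871 / 36480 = 551.86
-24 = -24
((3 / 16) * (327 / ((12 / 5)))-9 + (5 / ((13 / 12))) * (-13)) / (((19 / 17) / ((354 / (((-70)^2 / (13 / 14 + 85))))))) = -10066738887 / 41708800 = -241.36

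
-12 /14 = -6 /7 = -0.86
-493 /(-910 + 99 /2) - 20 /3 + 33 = 138917 /5163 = 26.91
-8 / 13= -0.62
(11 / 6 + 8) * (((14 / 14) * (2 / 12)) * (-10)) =-295 / 18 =-16.39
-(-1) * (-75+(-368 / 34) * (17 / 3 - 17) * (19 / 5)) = 5867 / 15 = 391.13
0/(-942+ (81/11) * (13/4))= 0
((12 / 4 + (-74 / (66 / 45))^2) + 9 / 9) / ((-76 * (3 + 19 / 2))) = -308509 / 114950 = -2.68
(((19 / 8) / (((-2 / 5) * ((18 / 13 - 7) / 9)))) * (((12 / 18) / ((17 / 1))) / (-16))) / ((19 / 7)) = -1365 / 158848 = -0.01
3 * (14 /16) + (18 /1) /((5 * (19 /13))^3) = 2.67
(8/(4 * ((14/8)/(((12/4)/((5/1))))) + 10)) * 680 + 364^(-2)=33266689/132496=251.08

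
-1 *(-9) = 9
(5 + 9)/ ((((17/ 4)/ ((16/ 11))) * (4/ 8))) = 1792/ 187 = 9.58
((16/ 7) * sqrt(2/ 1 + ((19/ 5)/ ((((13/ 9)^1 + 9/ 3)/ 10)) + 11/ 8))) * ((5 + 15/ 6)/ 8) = 9 * sqrt(530)/ 28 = 7.40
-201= -201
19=19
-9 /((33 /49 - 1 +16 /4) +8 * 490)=-441 /192260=-0.00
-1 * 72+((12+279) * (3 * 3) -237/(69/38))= 55579/23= 2416.48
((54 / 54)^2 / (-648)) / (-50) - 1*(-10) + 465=15390001 / 32400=475.00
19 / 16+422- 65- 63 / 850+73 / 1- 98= 2265171 / 6800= 333.11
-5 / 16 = -0.31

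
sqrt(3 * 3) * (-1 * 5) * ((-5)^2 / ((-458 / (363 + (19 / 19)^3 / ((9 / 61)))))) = 208000 / 687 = 302.77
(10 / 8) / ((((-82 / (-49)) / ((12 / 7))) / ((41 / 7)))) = 15 / 2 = 7.50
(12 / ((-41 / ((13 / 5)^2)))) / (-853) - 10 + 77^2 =5175131703 / 874325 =5919.00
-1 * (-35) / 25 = 7 / 5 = 1.40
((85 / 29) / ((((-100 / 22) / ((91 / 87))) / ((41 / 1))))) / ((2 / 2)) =-697697 / 25230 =-27.65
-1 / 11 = -0.09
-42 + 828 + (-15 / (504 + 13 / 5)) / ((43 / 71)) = 85605009 / 108919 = 785.95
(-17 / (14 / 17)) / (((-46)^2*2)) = -289 / 59248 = -0.00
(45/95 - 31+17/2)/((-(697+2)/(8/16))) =279/17708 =0.02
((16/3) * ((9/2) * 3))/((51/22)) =528/17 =31.06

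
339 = 339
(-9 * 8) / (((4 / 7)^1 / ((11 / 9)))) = -154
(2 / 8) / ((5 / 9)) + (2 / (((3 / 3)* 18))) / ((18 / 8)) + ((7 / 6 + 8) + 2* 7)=38339 / 1620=23.67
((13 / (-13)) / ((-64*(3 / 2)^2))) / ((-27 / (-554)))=277 / 1944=0.14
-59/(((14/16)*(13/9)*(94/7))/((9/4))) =-4779/611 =-7.82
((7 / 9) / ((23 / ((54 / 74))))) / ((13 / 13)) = 21 / 851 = 0.02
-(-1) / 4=0.25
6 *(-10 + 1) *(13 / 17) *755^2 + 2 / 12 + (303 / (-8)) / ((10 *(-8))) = -768302475107 / 32640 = -23538678.77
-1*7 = -7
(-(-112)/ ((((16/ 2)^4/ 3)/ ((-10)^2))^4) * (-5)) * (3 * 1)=-3322265625/ 68719476736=-0.05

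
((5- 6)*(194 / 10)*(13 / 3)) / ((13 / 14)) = -1358 / 15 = -90.53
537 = 537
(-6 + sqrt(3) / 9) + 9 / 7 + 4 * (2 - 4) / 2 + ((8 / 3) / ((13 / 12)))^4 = 28.19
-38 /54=-19 /27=-0.70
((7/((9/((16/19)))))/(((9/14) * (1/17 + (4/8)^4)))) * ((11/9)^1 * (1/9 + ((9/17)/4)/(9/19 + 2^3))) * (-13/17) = -145448576/146225007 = -0.99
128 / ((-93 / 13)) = -1664 / 93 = -17.89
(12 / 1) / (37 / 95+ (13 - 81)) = -380 / 2141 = -0.18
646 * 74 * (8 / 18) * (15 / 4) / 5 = 47804 / 3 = 15934.67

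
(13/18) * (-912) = -1976/3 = -658.67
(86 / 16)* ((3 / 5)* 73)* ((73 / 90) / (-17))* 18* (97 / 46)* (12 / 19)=-200045331 / 742900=-269.28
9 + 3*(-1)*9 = -18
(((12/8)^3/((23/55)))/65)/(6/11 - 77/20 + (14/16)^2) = -4840/98969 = -0.05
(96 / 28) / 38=12 / 133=0.09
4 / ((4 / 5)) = 5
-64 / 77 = -0.83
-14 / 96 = -7 / 48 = -0.15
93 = 93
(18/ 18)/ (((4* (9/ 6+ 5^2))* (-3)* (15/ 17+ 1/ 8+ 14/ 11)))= -748/ 542349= -0.00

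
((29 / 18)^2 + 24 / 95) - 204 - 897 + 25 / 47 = -1587882623 / 1446660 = -1097.62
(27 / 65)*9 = 243 / 65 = 3.74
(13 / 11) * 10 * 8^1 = 1040 / 11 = 94.55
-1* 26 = -26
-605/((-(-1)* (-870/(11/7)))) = 1331/1218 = 1.09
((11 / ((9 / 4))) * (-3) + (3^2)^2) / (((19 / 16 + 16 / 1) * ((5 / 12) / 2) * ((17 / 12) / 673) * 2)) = 102855936 / 23375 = 4400.25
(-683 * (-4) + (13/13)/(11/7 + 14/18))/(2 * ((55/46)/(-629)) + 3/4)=3661.80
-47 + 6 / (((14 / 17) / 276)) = 13747 / 7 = 1963.86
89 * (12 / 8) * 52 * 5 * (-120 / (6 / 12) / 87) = -2776800 / 29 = -95751.72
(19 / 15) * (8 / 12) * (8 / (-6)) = -152 / 135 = -1.13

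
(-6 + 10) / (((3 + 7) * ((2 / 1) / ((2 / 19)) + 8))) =2 / 135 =0.01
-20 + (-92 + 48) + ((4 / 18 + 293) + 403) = 5690 / 9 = 632.22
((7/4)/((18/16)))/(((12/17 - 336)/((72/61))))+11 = 955699/86925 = 10.99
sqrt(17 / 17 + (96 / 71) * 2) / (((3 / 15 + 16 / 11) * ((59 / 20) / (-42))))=-6600 * sqrt(18673) / 54457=-16.56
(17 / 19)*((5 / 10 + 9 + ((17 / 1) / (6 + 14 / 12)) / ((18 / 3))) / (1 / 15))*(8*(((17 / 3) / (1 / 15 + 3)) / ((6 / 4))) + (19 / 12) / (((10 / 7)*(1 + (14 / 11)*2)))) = 1350.33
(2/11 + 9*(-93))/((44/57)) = -524685/484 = -1084.06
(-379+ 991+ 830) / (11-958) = -1442 / 947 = -1.52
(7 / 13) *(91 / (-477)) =-49 / 477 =-0.10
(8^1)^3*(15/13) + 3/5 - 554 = 2429/65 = 37.37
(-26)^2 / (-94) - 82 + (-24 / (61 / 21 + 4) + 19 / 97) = -61128731 / 661055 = -92.47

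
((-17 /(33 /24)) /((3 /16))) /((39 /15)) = -10880 /429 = -25.36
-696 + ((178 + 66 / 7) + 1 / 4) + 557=1363 / 28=48.68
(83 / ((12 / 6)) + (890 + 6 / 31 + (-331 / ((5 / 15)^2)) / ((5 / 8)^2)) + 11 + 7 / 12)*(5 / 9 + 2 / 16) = -3045426293 / 669600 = -4548.13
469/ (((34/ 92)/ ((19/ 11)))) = 409906/ 187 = 2192.01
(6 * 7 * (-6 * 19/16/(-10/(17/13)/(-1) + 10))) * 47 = -318801/400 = -797.00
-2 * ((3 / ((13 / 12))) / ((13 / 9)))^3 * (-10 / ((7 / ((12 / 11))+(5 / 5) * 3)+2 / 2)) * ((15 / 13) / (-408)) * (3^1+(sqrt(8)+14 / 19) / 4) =-12346437312 / 101338854955-102036672 * sqrt(2) / 5333623945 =-0.15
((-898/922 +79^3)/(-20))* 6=-68187159/461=-147911.41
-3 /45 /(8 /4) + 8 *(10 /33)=263 /110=2.39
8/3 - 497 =-1483/3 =-494.33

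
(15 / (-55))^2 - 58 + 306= 30017 / 121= 248.07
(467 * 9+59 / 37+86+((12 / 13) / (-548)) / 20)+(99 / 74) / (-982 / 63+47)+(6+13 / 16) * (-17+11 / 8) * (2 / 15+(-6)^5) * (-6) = -103533915953597037 / 20865626080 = -4961936.71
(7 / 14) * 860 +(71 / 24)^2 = 252721 / 576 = 438.75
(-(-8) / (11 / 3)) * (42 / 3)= 336 / 11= 30.55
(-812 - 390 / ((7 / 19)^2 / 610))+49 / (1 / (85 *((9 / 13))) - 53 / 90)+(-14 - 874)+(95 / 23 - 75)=-49434400784 / 28175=-1754548.39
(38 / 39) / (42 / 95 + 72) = 1805 / 134199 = 0.01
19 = 19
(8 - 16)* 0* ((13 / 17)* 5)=0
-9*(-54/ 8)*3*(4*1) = 729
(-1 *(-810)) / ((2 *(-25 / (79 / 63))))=-711 / 35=-20.31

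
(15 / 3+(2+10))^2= 289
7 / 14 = 1 / 2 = 0.50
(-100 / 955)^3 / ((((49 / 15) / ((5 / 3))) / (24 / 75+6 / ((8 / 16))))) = -352000 / 48775097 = -0.01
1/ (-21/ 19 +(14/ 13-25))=-247/ 6182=-0.04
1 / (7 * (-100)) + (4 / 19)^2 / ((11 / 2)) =0.01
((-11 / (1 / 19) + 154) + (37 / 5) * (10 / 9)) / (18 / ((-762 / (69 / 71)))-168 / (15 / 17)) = 18980785 / 77266971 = 0.25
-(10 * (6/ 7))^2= -3600/ 49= -73.47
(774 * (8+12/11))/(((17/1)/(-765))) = -3483000/11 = -316636.36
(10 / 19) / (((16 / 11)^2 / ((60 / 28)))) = 9075 / 17024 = 0.53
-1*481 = -481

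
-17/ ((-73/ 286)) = 66.60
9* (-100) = -900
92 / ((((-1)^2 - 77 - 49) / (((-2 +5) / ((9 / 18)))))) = -552 / 125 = -4.42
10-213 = -203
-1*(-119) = 119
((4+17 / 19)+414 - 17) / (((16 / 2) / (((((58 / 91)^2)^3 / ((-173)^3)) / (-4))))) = 9084141758312 / 55865059321329437543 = 0.00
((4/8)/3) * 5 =5/6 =0.83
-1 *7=-7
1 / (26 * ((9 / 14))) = 7 / 117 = 0.06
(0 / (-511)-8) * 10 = -80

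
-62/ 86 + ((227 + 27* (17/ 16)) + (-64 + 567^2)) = 321679.97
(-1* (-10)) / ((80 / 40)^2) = 5 / 2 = 2.50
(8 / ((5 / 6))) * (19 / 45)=304 / 75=4.05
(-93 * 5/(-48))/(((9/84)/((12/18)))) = 1085/18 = 60.28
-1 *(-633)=633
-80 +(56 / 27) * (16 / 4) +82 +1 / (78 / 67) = 7831 / 702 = 11.16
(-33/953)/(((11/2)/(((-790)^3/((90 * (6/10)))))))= 493039000/8577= 57483.85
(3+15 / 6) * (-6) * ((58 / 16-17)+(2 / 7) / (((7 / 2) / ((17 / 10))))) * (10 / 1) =856119 / 196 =4367.95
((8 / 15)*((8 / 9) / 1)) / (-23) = -64 / 3105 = -0.02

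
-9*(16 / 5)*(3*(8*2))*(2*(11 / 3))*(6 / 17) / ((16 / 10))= -38016 / 17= -2236.24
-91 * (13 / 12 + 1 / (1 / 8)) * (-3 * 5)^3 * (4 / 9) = 1239875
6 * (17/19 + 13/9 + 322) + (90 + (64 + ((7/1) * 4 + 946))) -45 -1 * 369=151622/57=2660.04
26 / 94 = 0.28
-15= -15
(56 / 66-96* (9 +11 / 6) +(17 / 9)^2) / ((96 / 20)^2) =-23067625 / 513216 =-44.95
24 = 24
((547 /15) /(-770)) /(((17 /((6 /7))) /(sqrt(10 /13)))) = -547 * sqrt(130) /2977975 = -0.00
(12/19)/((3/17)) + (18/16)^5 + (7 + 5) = 10821259/622592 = 17.38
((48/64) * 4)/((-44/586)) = -879/22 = -39.95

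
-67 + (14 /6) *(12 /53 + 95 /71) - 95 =-1787609 /11289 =-158.35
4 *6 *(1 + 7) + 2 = 194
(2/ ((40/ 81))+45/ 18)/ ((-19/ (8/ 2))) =-131/ 95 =-1.38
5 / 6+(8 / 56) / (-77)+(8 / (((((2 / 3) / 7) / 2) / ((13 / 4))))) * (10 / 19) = 17708731 / 61446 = 288.20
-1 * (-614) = 614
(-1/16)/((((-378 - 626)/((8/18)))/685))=685/36144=0.02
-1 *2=-2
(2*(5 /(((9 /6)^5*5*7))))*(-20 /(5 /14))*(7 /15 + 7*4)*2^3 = -1748992 /3645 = -479.83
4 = 4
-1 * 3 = -3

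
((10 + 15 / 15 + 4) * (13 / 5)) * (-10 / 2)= -195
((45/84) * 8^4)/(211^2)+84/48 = 2242969/1246588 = 1.80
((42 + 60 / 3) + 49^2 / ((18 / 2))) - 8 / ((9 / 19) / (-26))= 6911 / 9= 767.89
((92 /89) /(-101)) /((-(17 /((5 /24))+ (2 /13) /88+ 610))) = 263120 /17780071209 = 0.00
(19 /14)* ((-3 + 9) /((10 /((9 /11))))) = 513 /770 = 0.67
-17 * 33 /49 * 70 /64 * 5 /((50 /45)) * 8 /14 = -25245 /784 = -32.20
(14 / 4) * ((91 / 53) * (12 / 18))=637 / 159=4.01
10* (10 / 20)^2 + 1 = 7 / 2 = 3.50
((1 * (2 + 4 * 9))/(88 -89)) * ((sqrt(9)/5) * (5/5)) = -114/5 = -22.80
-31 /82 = -0.38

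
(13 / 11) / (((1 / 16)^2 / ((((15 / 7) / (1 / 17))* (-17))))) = -14426880 / 77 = -187362.08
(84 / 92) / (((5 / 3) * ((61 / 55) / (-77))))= -53361 / 1403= -38.03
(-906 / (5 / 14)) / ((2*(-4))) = 3171 / 10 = 317.10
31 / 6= 5.17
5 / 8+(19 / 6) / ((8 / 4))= 53 / 24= 2.21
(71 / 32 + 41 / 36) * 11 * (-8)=-295.47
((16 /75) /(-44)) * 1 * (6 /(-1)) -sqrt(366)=8 /275 -sqrt(366)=-19.10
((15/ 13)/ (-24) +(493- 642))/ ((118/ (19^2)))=-5595861/ 12272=-455.99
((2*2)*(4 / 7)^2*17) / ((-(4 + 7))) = -1088 / 539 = -2.02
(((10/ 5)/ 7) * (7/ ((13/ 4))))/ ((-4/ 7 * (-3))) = 14/ 39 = 0.36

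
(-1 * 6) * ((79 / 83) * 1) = -474 / 83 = -5.71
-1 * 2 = -2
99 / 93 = 33 / 31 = 1.06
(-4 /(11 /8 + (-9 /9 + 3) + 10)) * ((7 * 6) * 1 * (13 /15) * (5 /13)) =-448 /107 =-4.19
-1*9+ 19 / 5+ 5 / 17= -417 / 85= -4.91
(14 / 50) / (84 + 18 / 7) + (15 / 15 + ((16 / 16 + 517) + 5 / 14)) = 27539084 / 53025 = 519.36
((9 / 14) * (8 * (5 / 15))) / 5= 12 / 35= 0.34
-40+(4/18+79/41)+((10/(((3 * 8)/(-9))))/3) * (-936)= 417763/369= 1132.15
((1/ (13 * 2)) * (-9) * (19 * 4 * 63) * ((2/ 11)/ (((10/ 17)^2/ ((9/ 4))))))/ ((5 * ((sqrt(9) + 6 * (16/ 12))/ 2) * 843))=-9340191/ 110503250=-0.08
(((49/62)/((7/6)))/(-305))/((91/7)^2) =-21/1597895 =-0.00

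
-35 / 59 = -0.59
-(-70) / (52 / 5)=6.73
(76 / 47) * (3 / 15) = 76 / 235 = 0.32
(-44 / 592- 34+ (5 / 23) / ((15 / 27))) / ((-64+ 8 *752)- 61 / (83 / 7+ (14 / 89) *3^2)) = -948098733 / 167405605340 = -0.01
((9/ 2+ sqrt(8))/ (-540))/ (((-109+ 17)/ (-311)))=-311/ 11040 - 311 * sqrt(2)/ 24840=-0.05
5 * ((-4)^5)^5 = -5629499534213120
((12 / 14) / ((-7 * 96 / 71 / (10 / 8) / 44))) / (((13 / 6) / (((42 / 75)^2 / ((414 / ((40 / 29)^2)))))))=-0.00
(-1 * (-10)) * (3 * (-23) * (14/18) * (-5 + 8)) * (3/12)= -805/2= -402.50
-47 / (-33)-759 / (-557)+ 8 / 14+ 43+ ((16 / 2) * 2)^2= 38903539 / 128667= 302.36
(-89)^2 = 7921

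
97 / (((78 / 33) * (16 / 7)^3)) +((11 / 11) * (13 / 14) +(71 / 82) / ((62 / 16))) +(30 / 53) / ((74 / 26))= 4.79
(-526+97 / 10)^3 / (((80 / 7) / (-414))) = 199422777467403 / 40000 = 4985569436.69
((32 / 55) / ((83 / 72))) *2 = 4608 / 4565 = 1.01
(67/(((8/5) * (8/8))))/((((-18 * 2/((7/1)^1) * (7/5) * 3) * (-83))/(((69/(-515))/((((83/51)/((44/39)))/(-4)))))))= 1440835/166038678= 0.01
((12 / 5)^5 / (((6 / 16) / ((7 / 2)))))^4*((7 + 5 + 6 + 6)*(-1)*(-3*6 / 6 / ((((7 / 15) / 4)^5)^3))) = 13440983703421000919824010562551830020096 / 6179146071875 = 2175217019807798297877815000.00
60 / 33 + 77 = 867 / 11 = 78.82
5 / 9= 0.56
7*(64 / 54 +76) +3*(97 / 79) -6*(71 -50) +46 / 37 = 33085505 / 78921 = 419.22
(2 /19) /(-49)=-2 /931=-0.00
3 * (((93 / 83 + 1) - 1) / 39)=93 / 1079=0.09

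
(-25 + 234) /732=209 /732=0.29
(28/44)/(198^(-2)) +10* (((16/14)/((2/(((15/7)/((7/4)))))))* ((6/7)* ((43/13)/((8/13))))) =59977548/2401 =24980.24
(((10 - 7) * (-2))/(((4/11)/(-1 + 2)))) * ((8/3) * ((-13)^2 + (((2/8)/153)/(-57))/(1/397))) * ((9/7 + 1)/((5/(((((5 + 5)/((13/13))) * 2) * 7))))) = -4150079296/8721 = -475871.95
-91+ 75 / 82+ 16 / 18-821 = -671725 / 738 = -910.20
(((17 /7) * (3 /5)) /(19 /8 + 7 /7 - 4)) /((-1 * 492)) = 0.00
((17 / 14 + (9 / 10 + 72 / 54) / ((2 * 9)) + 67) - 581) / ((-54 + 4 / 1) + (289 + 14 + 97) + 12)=-1937861 / 1368360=-1.42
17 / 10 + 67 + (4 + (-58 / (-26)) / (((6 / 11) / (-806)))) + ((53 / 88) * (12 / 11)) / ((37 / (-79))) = -216577304 / 67155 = -3225.04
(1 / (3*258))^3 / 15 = 1 / 6955272360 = 0.00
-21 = -21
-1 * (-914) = 914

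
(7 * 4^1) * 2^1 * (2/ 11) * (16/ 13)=1792/ 143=12.53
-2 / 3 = -0.67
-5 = -5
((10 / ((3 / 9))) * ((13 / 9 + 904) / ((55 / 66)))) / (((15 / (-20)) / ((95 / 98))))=-6193240 / 147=-42130.88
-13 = -13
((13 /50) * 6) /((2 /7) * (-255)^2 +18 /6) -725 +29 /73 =-57335290157 /79126525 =-724.60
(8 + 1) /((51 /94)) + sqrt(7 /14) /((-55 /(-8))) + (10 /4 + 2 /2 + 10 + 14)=4* sqrt(2) /55 + 1499 /34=44.19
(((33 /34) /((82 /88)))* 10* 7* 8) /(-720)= -1694 /2091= -0.81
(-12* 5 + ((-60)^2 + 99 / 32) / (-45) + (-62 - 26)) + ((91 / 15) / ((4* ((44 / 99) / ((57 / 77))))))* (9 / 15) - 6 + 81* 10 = 5081533 / 8800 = 577.45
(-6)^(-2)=1/ 36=0.03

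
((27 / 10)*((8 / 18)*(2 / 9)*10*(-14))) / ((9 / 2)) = -224 / 27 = -8.30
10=10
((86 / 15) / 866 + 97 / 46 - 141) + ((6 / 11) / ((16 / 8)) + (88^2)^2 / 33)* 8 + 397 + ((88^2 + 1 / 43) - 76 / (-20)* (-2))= 14546066.05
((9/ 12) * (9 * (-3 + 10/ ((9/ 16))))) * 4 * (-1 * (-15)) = 5985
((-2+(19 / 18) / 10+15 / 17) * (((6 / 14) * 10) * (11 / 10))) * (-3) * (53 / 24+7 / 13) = 29195419 / 742560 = 39.32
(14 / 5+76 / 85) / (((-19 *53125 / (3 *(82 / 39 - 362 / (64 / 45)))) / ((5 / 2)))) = 49459867 / 7138300000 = 0.01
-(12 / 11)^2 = -144 / 121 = -1.19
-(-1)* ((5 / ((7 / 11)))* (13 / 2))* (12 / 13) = 330 / 7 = 47.14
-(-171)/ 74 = 171/ 74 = 2.31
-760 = -760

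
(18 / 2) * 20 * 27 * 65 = 315900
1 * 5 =5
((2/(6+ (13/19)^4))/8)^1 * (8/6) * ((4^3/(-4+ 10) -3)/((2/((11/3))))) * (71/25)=2340956123/1094157450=2.14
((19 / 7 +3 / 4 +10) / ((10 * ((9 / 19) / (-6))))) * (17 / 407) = -121771 / 170940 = -0.71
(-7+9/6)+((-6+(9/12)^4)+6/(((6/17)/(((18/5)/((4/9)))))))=161941/1280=126.52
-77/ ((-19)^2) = -77/ 361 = -0.21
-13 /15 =-0.87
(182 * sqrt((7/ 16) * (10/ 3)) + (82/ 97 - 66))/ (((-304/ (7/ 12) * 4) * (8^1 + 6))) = 395/ 176928 - 91 * sqrt(210)/ 175104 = -0.01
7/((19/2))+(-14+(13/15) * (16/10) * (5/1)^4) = 48644/57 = 853.40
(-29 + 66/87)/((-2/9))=7371/58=127.09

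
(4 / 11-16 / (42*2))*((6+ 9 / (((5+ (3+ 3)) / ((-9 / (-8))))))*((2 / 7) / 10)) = 29 / 847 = 0.03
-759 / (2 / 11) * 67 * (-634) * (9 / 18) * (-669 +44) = -110827756875 / 2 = -55413878437.50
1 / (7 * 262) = 1 / 1834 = 0.00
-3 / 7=-0.43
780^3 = 474552000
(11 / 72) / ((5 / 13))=143 / 360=0.40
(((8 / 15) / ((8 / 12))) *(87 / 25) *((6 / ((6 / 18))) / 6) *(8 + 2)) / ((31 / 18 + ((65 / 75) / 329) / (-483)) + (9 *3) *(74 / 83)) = 18359479152 / 5670183115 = 3.24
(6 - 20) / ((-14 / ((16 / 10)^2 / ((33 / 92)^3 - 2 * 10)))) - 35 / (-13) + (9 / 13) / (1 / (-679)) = -2360843182116 / 5049792475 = -467.51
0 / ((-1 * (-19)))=0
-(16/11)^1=-16/11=-1.45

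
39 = 39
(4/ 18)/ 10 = 1/ 45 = 0.02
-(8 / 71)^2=-64 / 5041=-0.01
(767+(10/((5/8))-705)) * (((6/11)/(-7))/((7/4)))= -1872/539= -3.47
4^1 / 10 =2 / 5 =0.40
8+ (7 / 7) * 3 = 11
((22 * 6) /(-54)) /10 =-11 /45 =-0.24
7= 7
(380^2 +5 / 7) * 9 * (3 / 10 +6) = 16375041 / 2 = 8187520.50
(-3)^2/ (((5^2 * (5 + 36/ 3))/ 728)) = 6552/ 425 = 15.42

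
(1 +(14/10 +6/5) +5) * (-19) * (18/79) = -14706/395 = -37.23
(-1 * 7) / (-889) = 1 / 127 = 0.01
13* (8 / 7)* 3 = 312 / 7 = 44.57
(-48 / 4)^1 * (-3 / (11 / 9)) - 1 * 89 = -655 / 11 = -59.55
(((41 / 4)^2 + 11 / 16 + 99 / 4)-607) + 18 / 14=-475.21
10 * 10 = 100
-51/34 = -3/2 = -1.50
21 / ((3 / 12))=84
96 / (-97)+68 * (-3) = -204.99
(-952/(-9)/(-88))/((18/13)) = -1547/1782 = -0.87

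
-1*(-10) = 10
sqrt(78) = 8.83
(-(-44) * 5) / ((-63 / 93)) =-6820 / 21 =-324.76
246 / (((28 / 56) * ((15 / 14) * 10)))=45.92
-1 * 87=-87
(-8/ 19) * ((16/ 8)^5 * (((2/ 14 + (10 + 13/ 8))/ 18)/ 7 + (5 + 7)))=-1365296/ 8379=-162.94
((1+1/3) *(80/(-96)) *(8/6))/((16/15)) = -25/18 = -1.39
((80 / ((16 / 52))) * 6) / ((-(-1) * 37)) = 1560 / 37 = 42.16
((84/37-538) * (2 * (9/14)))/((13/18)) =-3211164/3367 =-953.72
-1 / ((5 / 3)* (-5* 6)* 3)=1 / 150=0.01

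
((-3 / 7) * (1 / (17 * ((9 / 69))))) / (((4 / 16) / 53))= -4876 / 119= -40.97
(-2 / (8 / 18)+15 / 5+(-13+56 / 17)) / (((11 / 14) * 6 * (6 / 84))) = -6223 / 187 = -33.28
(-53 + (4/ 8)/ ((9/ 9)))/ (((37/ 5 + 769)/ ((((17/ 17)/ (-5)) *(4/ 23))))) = 35/ 14881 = 0.00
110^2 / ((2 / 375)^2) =425390625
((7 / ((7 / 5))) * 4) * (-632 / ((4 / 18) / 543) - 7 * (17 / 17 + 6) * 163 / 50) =-154445174 / 5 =-30889034.80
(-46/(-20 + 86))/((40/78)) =-299/220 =-1.36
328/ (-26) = -164/ 13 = -12.62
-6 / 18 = -1 / 3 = -0.33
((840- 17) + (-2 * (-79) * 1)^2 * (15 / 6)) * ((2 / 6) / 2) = 63233 / 6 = 10538.83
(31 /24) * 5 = 155 /24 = 6.46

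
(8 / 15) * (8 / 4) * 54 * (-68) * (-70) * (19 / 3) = 1736448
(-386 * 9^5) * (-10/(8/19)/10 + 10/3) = -87372837/4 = -21843209.25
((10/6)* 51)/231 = 85/231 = 0.37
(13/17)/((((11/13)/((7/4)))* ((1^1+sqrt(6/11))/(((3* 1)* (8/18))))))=1183/255 - 1183* sqrt(66)/2805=1.21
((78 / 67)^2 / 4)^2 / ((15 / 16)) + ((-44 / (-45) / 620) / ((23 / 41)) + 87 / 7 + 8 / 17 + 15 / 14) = 14.10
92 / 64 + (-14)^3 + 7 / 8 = -43867 / 16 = -2741.69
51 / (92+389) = 51 / 481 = 0.11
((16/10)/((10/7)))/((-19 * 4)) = -0.01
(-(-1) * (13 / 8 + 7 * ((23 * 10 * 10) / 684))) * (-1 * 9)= -34423 / 152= -226.47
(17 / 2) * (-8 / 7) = -68 / 7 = -9.71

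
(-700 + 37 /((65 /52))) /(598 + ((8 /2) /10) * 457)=-419 /488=-0.86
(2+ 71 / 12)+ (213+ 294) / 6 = 1109 / 12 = 92.42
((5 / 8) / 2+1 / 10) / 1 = 33 / 80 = 0.41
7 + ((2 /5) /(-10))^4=7.00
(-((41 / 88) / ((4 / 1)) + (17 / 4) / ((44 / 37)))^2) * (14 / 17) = -11811807 / 1053184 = -11.22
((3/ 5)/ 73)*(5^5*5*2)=18750/ 73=256.85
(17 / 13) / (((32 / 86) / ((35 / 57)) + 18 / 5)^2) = 1540217 / 20835828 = 0.07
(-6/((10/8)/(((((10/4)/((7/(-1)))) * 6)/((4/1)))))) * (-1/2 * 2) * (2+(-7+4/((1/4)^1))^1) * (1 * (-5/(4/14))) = 495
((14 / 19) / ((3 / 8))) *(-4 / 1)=-448 / 57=-7.86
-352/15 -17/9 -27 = -2356/45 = -52.36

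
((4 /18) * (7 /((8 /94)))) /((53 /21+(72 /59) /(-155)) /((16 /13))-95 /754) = 63519779960 /6666230019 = 9.53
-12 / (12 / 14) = -14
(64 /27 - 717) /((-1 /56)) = 1080520 /27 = 40019.26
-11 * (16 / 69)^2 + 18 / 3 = 25750 / 4761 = 5.41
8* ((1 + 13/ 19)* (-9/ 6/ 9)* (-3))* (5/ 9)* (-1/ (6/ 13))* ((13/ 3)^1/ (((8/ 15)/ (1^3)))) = -33800/ 513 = -65.89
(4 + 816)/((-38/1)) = -410/19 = -21.58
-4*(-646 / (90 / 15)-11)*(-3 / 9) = -1424 / 9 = -158.22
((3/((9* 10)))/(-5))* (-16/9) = 8/675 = 0.01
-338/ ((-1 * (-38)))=-169/ 19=-8.89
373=373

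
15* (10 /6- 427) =-6380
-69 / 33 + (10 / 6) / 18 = -1187 / 594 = -2.00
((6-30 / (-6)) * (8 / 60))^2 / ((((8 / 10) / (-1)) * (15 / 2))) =-242 / 675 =-0.36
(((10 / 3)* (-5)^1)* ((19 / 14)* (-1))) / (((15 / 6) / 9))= 570 / 7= 81.43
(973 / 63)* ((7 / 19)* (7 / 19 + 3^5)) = 4499152 / 3249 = 1384.78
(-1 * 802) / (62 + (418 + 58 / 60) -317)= -24060 / 4919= -4.89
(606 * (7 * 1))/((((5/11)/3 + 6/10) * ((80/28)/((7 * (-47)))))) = -161193879/248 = -649975.32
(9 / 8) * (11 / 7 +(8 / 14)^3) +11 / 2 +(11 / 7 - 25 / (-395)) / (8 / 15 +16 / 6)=1731741 / 216776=7.99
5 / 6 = 0.83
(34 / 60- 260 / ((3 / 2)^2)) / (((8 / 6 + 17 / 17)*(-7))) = 10349 / 1470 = 7.04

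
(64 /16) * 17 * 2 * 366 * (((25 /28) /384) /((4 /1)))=25925 /896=28.93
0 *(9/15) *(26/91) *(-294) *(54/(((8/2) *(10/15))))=0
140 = 140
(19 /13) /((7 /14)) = 38 /13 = 2.92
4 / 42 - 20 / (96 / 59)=-683 / 56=-12.20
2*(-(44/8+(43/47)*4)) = -861/47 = -18.32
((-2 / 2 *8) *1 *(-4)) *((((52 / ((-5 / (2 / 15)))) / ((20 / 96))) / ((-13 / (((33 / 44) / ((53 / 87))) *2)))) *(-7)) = -1870848 / 6625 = -282.39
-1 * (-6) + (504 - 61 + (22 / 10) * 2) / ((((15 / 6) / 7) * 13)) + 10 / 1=36518 / 325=112.36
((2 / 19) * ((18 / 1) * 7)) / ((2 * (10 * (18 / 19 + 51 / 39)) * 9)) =91 / 2785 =0.03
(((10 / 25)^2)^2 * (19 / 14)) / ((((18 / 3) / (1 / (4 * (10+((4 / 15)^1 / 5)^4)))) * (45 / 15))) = 5625 / 116570818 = 0.00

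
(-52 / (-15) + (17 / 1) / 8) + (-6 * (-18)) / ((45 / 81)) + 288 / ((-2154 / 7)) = 8575321 / 43080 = 199.06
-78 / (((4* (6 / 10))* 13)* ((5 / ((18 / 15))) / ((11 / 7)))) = -33 / 35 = -0.94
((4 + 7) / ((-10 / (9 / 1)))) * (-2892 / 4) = 71577 / 10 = 7157.70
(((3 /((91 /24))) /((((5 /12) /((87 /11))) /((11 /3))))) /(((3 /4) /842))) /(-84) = -2344128 /3185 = -735.99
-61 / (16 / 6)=-183 / 8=-22.88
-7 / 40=-0.18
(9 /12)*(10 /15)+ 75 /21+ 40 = 617 /14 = 44.07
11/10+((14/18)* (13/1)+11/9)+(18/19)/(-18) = 7057/570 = 12.38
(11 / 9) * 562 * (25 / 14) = 1226.59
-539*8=-4312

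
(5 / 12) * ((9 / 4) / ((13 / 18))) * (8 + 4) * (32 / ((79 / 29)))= 187920 / 1027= 182.98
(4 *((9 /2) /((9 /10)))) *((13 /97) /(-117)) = -20 /873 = -0.02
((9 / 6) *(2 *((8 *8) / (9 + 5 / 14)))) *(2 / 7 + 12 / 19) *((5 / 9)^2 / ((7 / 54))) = 44.81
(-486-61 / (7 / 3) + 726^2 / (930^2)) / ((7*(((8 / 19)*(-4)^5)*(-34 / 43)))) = -35142085873 / 163945062400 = -0.21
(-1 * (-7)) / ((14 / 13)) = 13 / 2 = 6.50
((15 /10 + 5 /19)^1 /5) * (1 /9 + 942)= 568093 /1710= 332.22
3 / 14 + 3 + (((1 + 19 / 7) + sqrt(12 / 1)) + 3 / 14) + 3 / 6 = 2 * sqrt(3) + 107 / 14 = 11.11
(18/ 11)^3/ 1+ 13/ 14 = 98951/ 18634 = 5.31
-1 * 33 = -33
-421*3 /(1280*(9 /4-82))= 1263 /102080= 0.01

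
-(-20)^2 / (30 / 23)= -920 / 3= -306.67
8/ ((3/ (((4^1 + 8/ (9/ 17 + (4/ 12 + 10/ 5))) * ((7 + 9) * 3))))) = 63488/ 73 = 869.70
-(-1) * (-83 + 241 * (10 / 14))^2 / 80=24336 / 245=99.33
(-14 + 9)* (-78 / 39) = 10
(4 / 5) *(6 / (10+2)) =2 / 5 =0.40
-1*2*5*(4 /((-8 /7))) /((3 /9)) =105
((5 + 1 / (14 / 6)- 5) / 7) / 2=3 / 98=0.03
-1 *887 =-887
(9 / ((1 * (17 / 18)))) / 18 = 9 / 17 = 0.53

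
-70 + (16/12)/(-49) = -10294/147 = -70.03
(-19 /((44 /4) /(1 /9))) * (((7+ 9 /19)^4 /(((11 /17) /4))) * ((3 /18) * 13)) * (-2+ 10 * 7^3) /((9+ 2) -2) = -3054667.99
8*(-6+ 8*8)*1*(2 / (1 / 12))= 11136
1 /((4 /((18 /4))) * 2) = 0.56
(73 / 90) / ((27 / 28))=0.84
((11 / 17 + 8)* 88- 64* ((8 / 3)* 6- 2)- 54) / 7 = -3214 / 119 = -27.01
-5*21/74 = -105/74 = -1.42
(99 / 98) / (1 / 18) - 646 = -30763 / 49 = -627.82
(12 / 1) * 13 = 156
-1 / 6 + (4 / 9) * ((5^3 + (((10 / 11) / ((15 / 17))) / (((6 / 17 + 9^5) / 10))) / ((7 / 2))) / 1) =231191241053 / 4173962562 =55.39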